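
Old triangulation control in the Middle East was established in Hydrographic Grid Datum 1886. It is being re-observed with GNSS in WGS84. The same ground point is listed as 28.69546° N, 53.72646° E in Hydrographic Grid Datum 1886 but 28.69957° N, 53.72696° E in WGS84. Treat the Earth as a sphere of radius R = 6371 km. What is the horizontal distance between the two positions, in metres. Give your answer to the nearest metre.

Δφ = 28.69957° − 28.69546° = +0.00411°; Δλ = 53.72696° − 53.72646° = +0.00050°.
1° along a meridian = πR/180 = 111195 m.
ΔN = Δφ × 111195 = 457.0 m; ΔE = Δλ × 111195 × cos(28.69546°) = +0.00050 × 111195 × 0.877184 = 48.8 m.
Distance = √(ΔE² + ΔN²) = √(48.8² + 457.0²) = 459.6 m.

460 m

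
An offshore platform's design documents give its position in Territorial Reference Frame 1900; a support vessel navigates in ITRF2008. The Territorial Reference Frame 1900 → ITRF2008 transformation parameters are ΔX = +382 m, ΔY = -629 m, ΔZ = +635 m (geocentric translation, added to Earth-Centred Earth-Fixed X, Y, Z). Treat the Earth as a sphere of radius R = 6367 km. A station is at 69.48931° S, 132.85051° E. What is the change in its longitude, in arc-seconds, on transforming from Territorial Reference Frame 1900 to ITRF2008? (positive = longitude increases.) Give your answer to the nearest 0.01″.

sin φ = -0.936607, cos φ = 0.350382, sin λ = 0.733131, cos λ = -0.680088.
East component: ΔE = −sin λ·ΔX + cos λ·ΔY = −(0.733131)(382) + (-0.680088)(-629) = 147.72 m.
1° of latitude spans πR/180 = 111125 m; at latitude φ, 1° of longitude spans that × cos φ = 38936.3 m, so Δλ = 147.72 / 38936.3 × 3600 = 13.658″.

Δλ = 13.66″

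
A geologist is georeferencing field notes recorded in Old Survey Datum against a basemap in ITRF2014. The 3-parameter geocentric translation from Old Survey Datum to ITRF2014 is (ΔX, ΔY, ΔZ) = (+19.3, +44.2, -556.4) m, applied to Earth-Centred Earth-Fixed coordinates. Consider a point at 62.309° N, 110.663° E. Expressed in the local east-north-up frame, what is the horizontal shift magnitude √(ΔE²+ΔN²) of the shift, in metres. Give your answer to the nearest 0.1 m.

291.1 m

The local east axis at (φ, λ) is (−sin λ, cos λ, 0), so ΔE = −sin(110.663°)·19.3 + cos(110.663°)·44.2 = -33.66 m.
The local north axis is (−sin φ cos λ, −sin φ sin λ, cos φ), giving ΔN = 6.030 − 36.620 − 258.561 = -289.15 m.
Horizontal magnitude = √(ΔE² + ΔN²) = √((-33.66)² + (-289.15)²) = 291.10 m.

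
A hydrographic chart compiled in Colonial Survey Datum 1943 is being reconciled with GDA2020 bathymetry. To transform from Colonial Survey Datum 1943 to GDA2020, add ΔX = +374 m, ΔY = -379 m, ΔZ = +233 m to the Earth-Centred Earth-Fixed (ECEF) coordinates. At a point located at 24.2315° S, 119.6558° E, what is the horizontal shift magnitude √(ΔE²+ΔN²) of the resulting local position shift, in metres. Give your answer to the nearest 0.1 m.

At φ = -24.2315°, λ = 119.6558°: sin φ = -0.410424, cos φ = 0.911895, sin λ = 0.869013, cos λ = -0.494788.
ΔE = −sin λ·ΔX + cos λ·ΔY = −(0.869013)·(374) + (-0.494788)·(-379) = -137.49 m.
ΔN = −sin φ cos λ·ΔX − sin φ sin λ·ΔY + cos φ·ΔZ = −(-0.410424)(-0.494788)(374) − (-0.410424)(0.869013)(-379) + (0.911895)(233) = 1.35 m.
Horizontal magnitude = √(ΔE² + ΔN²) = √((-137.49)² + 1.35²) = 137.49 m.

137.5 m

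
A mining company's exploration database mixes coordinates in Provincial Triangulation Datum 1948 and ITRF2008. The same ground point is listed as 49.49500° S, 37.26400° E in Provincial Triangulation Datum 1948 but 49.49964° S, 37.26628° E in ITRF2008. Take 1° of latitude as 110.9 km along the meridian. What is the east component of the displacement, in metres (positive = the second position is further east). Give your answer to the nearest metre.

ΔE = 164 m

Δφ = -49.49964° − -49.49500° = -0.00464°; Δλ = 37.26628° − 37.26400° = +0.00228°.
ΔN = Δφ × 110900 = -514.6 m; ΔE = Δλ × 110900 × cos(-49.49500°) = +0.00228 × 110900 × 0.649514 = 164.2 m.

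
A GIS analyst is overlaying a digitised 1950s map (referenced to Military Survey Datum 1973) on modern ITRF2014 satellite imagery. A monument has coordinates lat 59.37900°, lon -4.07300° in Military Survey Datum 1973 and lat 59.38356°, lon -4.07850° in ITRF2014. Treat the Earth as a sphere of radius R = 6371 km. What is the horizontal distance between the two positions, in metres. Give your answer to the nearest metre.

595 m

Δφ = 59.38356° − 59.37900° = +0.00456°; Δλ = -4.07850° − -4.07300° = -0.00550°.
1° along a meridian = πR/180 = 111195 m.
ΔN = Δφ × 111195 = 507.0 m; ΔE = Δλ × 111195 × cos(59.37900°) = -0.00550 × 111195 × 0.509357 = -311.5 m.
Distance = √(ΔE² + ΔN²) = √((-311.5)² + 507.0²) = 595.1 m.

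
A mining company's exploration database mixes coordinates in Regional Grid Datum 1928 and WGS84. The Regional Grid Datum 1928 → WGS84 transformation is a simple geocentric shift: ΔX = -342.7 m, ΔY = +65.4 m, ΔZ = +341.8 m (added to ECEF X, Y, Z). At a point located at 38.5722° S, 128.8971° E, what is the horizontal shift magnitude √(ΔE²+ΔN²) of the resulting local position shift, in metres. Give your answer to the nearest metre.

The local east axis at (φ, λ) is (−sin λ, cos λ, 0), so ΔE = −sin(128.8971°)·(-342.7) + cos(128.8971°)·65.4 = 225.65 m.
The local north axis is (−sin φ cos λ, −sin φ sin λ, cos φ), giving ΔN = 134.171 + 31.736 + 267.227 = 433.13 m.
Horizontal magnitude = √(ΔE² + ΔN²) = √(225.65² + 433.13²) = 488.39 m.

488 m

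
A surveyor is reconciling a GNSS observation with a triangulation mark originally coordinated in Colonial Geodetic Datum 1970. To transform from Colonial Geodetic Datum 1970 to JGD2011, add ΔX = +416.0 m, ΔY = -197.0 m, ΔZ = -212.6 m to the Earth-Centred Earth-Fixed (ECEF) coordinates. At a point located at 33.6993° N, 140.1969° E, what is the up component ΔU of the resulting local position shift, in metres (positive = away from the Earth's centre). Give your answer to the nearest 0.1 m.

ΔU = -488.8 m

At φ = 33.6993°, λ = 140.1969°: sin φ = 0.554834, cos φ = 0.831961, sin λ = 0.640151, cos λ = -0.768249.
ΔU = cos φ cos λ·ΔX + cos φ sin λ·ΔY + sin φ·ΔZ = (0.831961)(-0.768249)(416.0) + (0.831961)(0.640151)(-197.0) + (0.554834)(-212.6) = -488.76 m.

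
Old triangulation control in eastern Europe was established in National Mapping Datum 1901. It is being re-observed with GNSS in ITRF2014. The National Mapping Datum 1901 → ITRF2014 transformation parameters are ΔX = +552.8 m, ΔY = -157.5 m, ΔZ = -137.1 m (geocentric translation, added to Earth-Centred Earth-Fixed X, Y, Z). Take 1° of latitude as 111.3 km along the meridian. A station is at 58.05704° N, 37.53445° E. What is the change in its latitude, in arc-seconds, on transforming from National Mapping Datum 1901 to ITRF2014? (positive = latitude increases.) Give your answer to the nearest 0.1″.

sin φ = 0.848575, cos φ = 0.529075, sin λ = 0.609238, cos λ = 0.792987.
North component: ΔN = −sin φ cos λ·ΔX − sin φ sin λ·ΔY + cos φ·ΔZ = −(0.848575)(0.792987)(552.8) − (0.848575)(0.609238)(-157.5) + (0.529075)(-137.1) = -363.10 m.
1° of latitude spans 111300 m, so Δφ = -363.10 / 111300 × 3600 = -11.744″.

Δφ = -11.7″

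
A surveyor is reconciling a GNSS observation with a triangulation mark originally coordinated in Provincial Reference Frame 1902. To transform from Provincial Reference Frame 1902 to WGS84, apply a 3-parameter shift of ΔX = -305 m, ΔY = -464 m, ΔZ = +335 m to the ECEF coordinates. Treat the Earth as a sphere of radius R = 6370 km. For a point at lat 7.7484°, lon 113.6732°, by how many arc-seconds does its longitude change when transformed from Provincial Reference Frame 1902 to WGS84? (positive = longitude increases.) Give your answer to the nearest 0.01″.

Δλ = 15.22″

sin φ = 0.134823, cos φ = 0.990870, sin λ = 0.915851, cos λ = -0.401519.
East component: ΔE = −sin λ·ΔX + cos λ·ΔY = −(0.915851)(-305) + (-0.401519)(-464) = 465.64 m.
1° of latitude spans πR/180 = 111177 m; at latitude φ, 1° of longitude spans that × cos φ = 110162.4 m, so Δλ = 465.64 / 110162.4 × 3600 = 15.217″.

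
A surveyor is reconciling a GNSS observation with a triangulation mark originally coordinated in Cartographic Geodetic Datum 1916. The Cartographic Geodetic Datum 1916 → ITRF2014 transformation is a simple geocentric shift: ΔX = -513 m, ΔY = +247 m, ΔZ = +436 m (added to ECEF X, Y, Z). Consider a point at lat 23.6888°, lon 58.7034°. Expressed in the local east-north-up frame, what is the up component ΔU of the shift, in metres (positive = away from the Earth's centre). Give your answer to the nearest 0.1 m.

At φ = 23.6888°, λ = 58.7034°: sin φ = 0.401769, cos φ = 0.915741, sin λ = 0.854490, cos λ = 0.519468.
ΔU = cos φ cos λ·ΔX + cos φ sin λ·ΔY + sin φ·ΔZ = (0.915741)(0.519468)(-513) + (0.915741)(0.854490)(247) + (0.401769)(436) = 124.41 m.

ΔU = 124.4 m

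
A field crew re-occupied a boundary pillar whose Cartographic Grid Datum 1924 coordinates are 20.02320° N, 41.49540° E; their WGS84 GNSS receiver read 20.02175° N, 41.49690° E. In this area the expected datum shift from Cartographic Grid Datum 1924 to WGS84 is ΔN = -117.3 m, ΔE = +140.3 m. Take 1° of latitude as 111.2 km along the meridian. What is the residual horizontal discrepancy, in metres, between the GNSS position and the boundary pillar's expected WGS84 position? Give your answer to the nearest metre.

Observed coordinate differences: Δφ = -0.00145°, Δλ = +0.00150°.
Converting to metres (1° lat = 111200 m, cos φ = 0.939554): observed ΔN = -161.2 m, observed ΔE = 156.7 m.
Subtracting the expected shift leaves a residual of -161.2 − (-117.3) = -43.9 m north and 156.7 − (140.3) = 16.4 m east.
Residual distance = √((-43.9)² + 16.4²) = 46.9 m.

47 m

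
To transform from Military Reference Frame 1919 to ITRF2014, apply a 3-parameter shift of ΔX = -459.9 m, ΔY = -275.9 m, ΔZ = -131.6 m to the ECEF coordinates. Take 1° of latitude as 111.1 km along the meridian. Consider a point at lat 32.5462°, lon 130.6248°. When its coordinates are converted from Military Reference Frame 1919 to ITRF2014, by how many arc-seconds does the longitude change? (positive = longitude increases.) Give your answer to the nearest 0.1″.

Δλ = 20.3″

sin φ = 0.537979, cos φ = 0.842958, sin λ = 0.758990, cos λ = -0.651103.
East component: ΔE = −sin λ·ΔX + cos λ·ΔY = −(0.758990)(-459.9) + (-0.651103)(-275.9) = 528.70 m.
1° of latitude spans 111100 m; at latitude φ, 1° of longitude spans that × cos φ = 93652.6 m, so Δλ = 528.70 / 93652.6 × 3600 = 20.323″.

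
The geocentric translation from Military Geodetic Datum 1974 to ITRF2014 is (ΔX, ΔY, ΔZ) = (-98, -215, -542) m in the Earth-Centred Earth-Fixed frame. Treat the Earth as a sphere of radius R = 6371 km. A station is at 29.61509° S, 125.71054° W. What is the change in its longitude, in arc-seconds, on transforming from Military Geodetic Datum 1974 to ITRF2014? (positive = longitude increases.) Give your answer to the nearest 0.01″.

Δλ = 1.71″

sin φ = -0.494171, cos φ = 0.869365, sin λ = -0.811976, cos λ = -0.583691.
East component: ΔE = −sin λ·ΔX + cos λ·ΔY = −(-0.811976)(-98) + (-0.583691)(-215) = 45.92 m.
1° of latitude spans πR/180 = 111195 m; at latitude φ, 1° of longitude spans that × cos φ = 96669.0 m, so Δλ = 45.92 / 96669.0 × 3600 = 1.710″.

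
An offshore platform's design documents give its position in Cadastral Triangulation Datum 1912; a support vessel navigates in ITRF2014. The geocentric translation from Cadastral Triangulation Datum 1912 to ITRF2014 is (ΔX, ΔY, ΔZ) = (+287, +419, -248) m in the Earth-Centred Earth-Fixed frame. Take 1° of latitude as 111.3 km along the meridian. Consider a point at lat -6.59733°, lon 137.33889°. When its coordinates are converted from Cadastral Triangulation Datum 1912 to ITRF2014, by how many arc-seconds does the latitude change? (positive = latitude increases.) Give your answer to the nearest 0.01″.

Δφ = -7.70″

sin φ = -0.114891, cos φ = 0.993378, sin λ = 0.677661, cos λ = -0.735375.
North component: ΔN = −sin φ cos λ·ΔX − sin φ sin λ·ΔY + cos φ·ΔZ = −(-0.114891)(-0.735375)(287) − (-0.114891)(0.677661)(419) + (0.993378)(-248) = -237.98 m.
1° of latitude spans 111300 m, so Δφ = -237.98 / 111300 × 3600 = -7.698″.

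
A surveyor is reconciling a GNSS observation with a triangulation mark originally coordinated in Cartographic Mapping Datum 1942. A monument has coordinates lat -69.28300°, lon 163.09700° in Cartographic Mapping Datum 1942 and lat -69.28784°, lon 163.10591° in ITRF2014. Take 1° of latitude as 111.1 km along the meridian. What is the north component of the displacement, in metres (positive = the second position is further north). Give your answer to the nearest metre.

Δφ = -69.28784° − -69.28300° = -0.00484°; Δλ = 163.10591° − 163.09700° = +0.00891°.
ΔN = Δφ × 111100 = -537.7 m; ΔE = Δλ × 111100 × cos(-69.28300°) = +0.00891 × 111100 × 0.353752 = 350.2 m.

ΔN = -538 m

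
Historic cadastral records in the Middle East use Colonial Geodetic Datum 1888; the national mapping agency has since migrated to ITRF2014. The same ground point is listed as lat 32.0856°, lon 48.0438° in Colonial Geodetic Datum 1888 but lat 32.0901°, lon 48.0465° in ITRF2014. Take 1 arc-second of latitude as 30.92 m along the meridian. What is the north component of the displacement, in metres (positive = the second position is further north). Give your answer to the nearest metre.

ΔN = 501 m

Δφ = 32.0901° − 32.0856° = +0.0045°; Δλ = 48.0465° − 48.0438° = +0.0027°.
1° of latitude = 3600 × 30.92 = 111312 m.
ΔN = Δφ × 111312 = 500.9 m; ΔE = Δλ × 111312 × cos(32.0856°) = +0.0027 × 111312 × 0.847255 = 254.6 m.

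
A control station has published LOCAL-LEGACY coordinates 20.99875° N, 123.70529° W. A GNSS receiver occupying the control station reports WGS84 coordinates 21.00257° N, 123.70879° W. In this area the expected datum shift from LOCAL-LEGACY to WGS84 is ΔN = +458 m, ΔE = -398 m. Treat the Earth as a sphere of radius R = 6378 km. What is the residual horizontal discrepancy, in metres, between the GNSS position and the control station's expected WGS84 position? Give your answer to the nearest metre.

47 m

Observed coordinate differences: Δφ = +0.00382°, Δλ = -0.00350°.
Converting to metres (1° lat = 111317 m, cos φ = 0.933588): observed ΔN = 425.2 m, observed ΔE = -363.7 m.
Subtracting the expected shift leaves a residual of 425.2 − (458) = -32.8 m north and -363.7 − (-398) = 34.3 m east.
Residual distance = √((-32.8)² + 34.3²) = 47.4 m.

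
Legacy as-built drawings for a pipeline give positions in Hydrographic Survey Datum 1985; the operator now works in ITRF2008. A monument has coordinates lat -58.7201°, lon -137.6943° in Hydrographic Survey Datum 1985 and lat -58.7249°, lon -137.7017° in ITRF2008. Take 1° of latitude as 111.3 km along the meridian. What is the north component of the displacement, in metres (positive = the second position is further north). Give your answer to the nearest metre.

Δφ = -58.7249° − -58.7201° = -0.0048°; Δλ = -137.7017° − -137.6943° = -0.0074°.
ΔN = Δφ × 111300 = -534.2 m; ΔE = Δλ × 111300 × cos(-58.7201°) = -0.0074 × 111300 × 0.519219 = -427.6 m.

ΔN = -534 m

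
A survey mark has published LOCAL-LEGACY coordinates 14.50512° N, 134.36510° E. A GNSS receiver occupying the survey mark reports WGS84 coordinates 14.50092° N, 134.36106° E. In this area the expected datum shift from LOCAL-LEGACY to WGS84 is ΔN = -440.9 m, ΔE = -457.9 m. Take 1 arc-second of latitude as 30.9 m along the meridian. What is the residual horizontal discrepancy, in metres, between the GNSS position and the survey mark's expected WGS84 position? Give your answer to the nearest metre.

35 m

Observed coordinate differences: Δφ = -0.00420°, Δλ = -0.00404°.
Converting to metres (1° lat = 111240 m, cos φ = 0.968125): observed ΔN = -467.2 m, observed ΔE = -435.1 m.
Subtracting the expected shift leaves a residual of -467.2 − (-440.9) = -26.3 m north and -435.1 − (-457.9) = 22.8 m east.
Residual distance = √((-26.3)² + 22.8²) = 34.8 m.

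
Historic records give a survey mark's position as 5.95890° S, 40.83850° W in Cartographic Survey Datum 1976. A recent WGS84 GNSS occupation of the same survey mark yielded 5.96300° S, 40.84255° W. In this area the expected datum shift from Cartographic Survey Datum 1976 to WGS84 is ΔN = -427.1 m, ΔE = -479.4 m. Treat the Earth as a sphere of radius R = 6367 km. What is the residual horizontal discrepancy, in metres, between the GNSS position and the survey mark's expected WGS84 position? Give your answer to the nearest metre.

43 m

Observed coordinate differences: Δφ = -0.00410°, Δλ = -0.00405°.
Converting to metres (1° lat = 111125 m, cos φ = 0.994597): observed ΔN = -455.6 m, observed ΔE = -447.6 m.
Subtracting the expected shift leaves a residual of -455.6 − (-427.1) = -28.5 m north and -447.6 − (-479.4) = 31.8 m east.
Residual distance = √((-28.5)² + 31.8²) = 42.7 m.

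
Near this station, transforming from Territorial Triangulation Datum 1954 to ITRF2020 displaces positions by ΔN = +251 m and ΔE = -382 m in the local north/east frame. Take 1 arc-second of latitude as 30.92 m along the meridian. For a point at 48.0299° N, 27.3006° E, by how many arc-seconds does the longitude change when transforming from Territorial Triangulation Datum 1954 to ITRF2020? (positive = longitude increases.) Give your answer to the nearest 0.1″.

Δλ = -18.5″

At latitude 48.0299°, cos φ = 0.668743.
1″ of longitude at this latitude = 30.92 × cos φ = 20.6775 m, so Δλ = -382.0 / 20.6775 = -18.474″.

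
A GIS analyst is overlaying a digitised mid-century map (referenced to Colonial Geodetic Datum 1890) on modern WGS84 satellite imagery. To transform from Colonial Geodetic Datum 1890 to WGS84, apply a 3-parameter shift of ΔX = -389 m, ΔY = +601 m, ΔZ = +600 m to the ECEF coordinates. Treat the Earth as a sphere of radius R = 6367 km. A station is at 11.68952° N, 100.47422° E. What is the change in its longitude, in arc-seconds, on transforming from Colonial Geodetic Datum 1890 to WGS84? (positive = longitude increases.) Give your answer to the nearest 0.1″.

sin φ = 0.202608, cos φ = 0.979260, sin λ = 0.983337, cos λ = -0.181793.
East component: ΔE = −sin λ·ΔX + cos λ·ΔY = −(0.983337)(-389) + (-0.181793)(601) = 273.26 m.
1° of latitude spans πR/180 = 111125 m; at latitude φ, 1° of longitude spans that × cos φ = 108820.4 m, so Δλ = 273.26 / 108820.4 × 3600 = 9.040″.

Δλ = 9.0″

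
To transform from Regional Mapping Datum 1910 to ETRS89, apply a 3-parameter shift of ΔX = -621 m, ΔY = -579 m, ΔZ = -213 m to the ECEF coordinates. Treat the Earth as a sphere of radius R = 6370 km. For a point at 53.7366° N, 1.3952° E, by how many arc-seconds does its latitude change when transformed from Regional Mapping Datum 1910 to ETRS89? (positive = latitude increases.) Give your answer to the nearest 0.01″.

Δφ = 12.50″

sin φ = 0.806306, cos φ = 0.591498, sin λ = 0.024348, cos λ = 0.999704.
North component: ΔN = −sin φ cos λ·ΔX − sin φ sin λ·ΔY + cos φ·ΔZ = −(0.806306)(0.999704)(-621) − (0.806306)(0.024348)(-579) + (0.591498)(-213) = 385.95 m.
1° of latitude spans πR/180 = 111177 m, so Δφ = 385.95 / 111177 × 3600 = 12.497″.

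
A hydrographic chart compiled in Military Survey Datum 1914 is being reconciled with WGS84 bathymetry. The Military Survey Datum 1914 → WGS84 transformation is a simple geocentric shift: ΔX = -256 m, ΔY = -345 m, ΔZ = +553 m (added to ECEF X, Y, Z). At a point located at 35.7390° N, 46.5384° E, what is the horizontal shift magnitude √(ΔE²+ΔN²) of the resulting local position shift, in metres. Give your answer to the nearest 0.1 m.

699.9 m

The local east axis at (φ, λ) is (−sin λ, cos λ, 0), so ΔE = −sin(46.5384°)·(-256) + cos(46.5384°)·(-345) = -51.50 m.
The local north axis is (−sin φ cos λ, −sin φ sin λ, cos φ), giving ΔN = 102.856 + 146.265 + 448.862 = 697.98 m.
Horizontal magnitude = √(ΔE² + ΔN²) = √((-51.50)² + 697.98²) = 699.88 m.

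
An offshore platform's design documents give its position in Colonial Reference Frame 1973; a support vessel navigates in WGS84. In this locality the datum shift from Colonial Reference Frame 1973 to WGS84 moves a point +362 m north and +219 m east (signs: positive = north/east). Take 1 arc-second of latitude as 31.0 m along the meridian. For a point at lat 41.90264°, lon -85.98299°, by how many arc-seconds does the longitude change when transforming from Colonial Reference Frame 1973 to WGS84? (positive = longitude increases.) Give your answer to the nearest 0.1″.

At latitude 41.90264°, cos φ = 0.744281.
1″ of longitude at this latitude = 31.00 × cos φ = 23.0727 m, so Δλ = 219.0 / 23.0727 = 9.492″.

Δλ = 9.5″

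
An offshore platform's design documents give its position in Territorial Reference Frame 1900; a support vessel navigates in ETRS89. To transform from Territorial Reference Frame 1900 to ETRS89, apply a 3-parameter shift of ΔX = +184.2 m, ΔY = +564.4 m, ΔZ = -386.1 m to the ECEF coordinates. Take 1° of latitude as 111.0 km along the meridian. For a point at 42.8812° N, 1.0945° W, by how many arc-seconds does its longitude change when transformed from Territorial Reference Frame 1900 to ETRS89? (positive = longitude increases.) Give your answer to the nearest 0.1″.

Δλ = 25.1″

sin φ = 0.680480, cos φ = 0.732766, sin λ = -0.019101, cos λ = 0.999818.
East component: ΔE = −sin λ·ΔX + cos λ·ΔY = −(-0.019101)(184.2) + (0.999818)(564.4) = 567.82 m.
1° of latitude spans 111000 m; at latitude φ, 1° of longitude spans that × cos φ = 81337.1 m, so Δλ = 567.82 / 81337.1 × 3600 = 25.132″.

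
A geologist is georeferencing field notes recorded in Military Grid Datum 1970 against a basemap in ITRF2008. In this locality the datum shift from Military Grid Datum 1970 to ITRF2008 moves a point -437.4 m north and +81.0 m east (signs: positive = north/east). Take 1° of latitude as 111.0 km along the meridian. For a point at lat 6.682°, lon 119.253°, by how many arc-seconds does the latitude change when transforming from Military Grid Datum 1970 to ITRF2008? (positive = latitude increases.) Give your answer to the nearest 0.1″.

Δφ = -14.2″

1° of latitude = 111.0 km, so Δφ = -437.4 / 111000 = -0.0039405° = -14.186″.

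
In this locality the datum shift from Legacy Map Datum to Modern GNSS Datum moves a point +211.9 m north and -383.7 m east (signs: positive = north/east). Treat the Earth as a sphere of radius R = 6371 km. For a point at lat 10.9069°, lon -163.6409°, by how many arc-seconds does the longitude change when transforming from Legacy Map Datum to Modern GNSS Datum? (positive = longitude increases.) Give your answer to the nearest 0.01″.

Δλ = -12.65″

At latitude 10.9069°, cos φ = 0.981936.
One radian of longitude at latitude φ spans R cos φ, so Δλ = ΔE / (R cos φ) = -383.7 / (6371000 × 0.981936) = -6.1334e-05 rad = -12.651″.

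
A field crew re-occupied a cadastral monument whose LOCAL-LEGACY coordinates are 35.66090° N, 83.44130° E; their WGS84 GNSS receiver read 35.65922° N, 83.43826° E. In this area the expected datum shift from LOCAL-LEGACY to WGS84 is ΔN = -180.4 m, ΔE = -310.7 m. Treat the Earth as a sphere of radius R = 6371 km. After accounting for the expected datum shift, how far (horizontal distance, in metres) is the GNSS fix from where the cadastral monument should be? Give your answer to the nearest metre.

Observed coordinate differences: Δφ = -0.00168°, Δλ = -0.00304°.
Converting to metres (1° lat = 111195 m, cos φ = 0.812482): observed ΔN = -186.8 m, observed ΔE = -274.6 m.
Subtracting the expected shift leaves a residual of -186.8 − (-180.4) = -6.4 m north and -274.6 − (-310.7) = 36.1 m east.
Residual distance = √((-6.4)² + 36.1²) = 36.6 m.

37 m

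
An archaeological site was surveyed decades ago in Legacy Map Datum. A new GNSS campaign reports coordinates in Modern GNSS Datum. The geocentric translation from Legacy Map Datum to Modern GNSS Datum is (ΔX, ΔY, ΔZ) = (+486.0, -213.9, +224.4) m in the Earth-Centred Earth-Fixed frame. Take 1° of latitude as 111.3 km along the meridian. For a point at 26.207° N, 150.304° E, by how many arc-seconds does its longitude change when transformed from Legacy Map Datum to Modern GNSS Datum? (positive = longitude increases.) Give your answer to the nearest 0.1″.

Δλ = -2.0″

sin φ = 0.441615, cos φ = 0.897204, sin λ = 0.495398, cos λ = -0.868666.
East component: ΔE = −sin λ·ΔX + cos λ·ΔY = −(0.495398)(486.0) + (-0.868666)(-213.9) = -54.96 m.
1° of latitude spans 111300 m; at latitude φ, 1° of longitude spans that × cos φ = 99858.9 m, so Δλ = -54.96 / 99858.9 × 3600 = -1.981″.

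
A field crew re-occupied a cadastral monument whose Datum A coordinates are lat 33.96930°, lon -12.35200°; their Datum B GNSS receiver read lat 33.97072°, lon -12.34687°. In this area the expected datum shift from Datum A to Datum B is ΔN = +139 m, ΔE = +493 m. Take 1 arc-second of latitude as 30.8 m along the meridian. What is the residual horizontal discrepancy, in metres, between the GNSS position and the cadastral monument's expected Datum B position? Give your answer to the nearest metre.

Observed coordinate differences: Δφ = +0.00142°, Δλ = +0.00513°.
Converting to metres (1° lat = 110880 m, cos φ = 0.829337): observed ΔN = 157.4 m, observed ΔE = 471.7 m.
Subtracting the expected shift leaves a residual of 157.4 − (139) = 18.4 m north and 471.7 − (493) = -21.3 m east.
Residual distance = √(18.4² + (-21.3)²) = 28.2 m.

28 m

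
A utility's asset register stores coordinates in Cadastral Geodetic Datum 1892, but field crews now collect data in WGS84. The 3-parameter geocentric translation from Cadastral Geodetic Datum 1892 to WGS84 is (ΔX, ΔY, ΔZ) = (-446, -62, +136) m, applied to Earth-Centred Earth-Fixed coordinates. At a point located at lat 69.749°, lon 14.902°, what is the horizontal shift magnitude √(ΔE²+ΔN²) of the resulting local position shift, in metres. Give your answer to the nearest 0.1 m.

469.6 m

The local east axis at (φ, λ) is (−sin λ, cos λ, 0), so ΔE = −sin(14.902°)·(-446) + cos(14.902°)·(-62) = 54.78 m.
The local north axis is (−sin φ cos λ, −sin φ sin λ, cos φ), giving ΔN = 404.358 + 14.959 + 47.074 = 466.39 m.
Horizontal magnitude = √(ΔE² + ΔN²) = √(54.78² + 466.39²) = 469.60 m.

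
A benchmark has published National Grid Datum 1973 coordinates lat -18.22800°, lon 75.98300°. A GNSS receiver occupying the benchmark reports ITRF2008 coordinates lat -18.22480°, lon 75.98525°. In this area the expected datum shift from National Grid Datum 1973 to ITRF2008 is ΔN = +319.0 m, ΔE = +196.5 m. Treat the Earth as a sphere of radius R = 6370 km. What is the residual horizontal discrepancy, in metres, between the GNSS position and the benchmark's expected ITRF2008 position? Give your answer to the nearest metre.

Observed coordinate differences: Δφ = +0.00320°, Δλ = +0.00225°.
Converting to metres (1° lat = 111177 m, cos φ = 0.949819): observed ΔN = 355.8 m, observed ΔE = 237.6 m.
Subtracting the expected shift leaves a residual of 355.8 − (319.0) = 36.8 m north and 237.6 − (196.5) = 41.1 m east.
Residual distance = √(36.8² + 41.1²) = 55.1 m.

55 m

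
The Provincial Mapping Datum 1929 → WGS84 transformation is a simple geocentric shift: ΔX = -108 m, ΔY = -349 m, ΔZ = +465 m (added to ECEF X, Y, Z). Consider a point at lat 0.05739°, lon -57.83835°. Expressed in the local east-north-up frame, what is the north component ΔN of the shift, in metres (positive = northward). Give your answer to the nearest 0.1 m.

ΔN = 464.8 m

The local north axis is (−sin φ cos λ, −sin φ sin λ, cos φ), giving ΔN = 0.058 − 0.296 + 465.000 = 464.76 m.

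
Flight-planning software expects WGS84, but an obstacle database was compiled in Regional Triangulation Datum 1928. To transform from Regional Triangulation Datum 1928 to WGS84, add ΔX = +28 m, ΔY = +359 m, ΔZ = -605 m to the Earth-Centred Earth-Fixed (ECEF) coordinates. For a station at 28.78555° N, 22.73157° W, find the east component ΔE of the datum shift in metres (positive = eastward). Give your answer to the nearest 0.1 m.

At φ = 28.78555°, λ = -22.73157°: sin φ = 0.481533, cos φ = 0.876428, sin λ = -0.386414, cos λ = 0.922325.
ΔE = −sin λ·ΔX + cos λ·ΔY = −(-0.386414)·(28) + (0.922325)·(359) = 341.93 m.

ΔE = 341.9 m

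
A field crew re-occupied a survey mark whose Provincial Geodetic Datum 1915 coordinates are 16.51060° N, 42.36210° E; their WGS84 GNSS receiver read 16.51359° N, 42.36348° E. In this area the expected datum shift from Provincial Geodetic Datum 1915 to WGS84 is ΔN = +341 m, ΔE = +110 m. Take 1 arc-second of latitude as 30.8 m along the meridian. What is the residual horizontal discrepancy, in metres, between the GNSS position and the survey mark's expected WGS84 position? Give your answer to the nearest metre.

38 m

Observed coordinate differences: Δφ = +0.00299°, Δλ = +0.00138°.
Converting to metres (1° lat = 110880 m, cos φ = 0.958767): observed ΔN = 331.5 m, observed ΔE = 146.7 m.
Subtracting the expected shift leaves a residual of 331.5 − (341) = -9.5 m north and 146.7 − (110) = 36.7 m east.
Residual distance = √((-9.5)² + 36.7²) = 37.9 m.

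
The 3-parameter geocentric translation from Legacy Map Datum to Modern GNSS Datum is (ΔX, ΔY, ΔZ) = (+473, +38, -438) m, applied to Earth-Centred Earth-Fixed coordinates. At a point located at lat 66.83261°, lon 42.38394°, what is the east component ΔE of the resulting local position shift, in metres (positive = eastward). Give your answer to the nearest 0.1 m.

The local east axis at (φ, λ) is (−sin λ, cos λ, 0), so ΔE = −sin(42.38394°)·473 + cos(42.38394°)·38 = -290.78 m.

ΔE = -290.8 m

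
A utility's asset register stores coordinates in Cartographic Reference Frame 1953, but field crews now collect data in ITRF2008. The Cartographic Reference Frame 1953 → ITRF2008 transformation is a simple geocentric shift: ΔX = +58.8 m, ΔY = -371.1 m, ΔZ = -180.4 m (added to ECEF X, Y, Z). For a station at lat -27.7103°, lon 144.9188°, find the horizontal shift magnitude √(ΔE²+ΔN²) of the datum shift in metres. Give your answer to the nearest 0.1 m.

At φ = -27.7103°, λ = 144.9188°: sin φ = -0.465001, cos φ = 0.885310, sin λ = 0.574737, cos λ = -0.818338.
ΔE = −sin λ·ΔX + cos λ·ΔY = −(0.574737)·(58.8) + (-0.818338)·(-371.1) = 269.89 m.
ΔN = −sin φ cos λ·ΔX − sin φ sin λ·ΔY + cos φ·ΔZ = −(-0.465001)(-0.818338)(58.8) − (-0.465001)(0.574737)(-371.1) + (0.885310)(-180.4) = -281.26 m.
Horizontal magnitude = √(ΔE² + ΔN²) = √(269.89² + (-281.26)²) = 389.81 m.

389.8 m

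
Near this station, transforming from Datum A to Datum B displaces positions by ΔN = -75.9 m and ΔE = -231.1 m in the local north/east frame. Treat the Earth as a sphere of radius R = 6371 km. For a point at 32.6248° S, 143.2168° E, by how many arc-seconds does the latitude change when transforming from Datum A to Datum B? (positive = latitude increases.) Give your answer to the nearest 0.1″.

On a sphere of radius R, 1 rad of latitude = R, so Δφ = ΔN / R = -75.9 / 6371000 = -1.1913e-05 rad = -2.457″.

Δφ = -2.5″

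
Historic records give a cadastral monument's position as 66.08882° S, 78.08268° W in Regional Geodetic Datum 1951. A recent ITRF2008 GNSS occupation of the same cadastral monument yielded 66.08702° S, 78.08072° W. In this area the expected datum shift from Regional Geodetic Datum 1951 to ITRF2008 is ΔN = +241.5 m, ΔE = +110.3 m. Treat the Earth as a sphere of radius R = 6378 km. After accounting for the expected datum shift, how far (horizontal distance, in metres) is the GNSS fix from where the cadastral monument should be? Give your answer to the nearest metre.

47 m

Observed coordinate differences: Δφ = +0.00180°, Δλ = +0.00196°.
Converting to metres (1° lat = 111317 m, cos φ = 0.405320): observed ΔN = 200.4 m, observed ΔE = 88.4 m.
Subtracting the expected shift leaves a residual of 200.4 − (241.5) = -41.1 m north and 88.4 − (110.3) = -21.9 m east.
Residual distance = √((-41.1)² + (-21.9)²) = 46.6 m.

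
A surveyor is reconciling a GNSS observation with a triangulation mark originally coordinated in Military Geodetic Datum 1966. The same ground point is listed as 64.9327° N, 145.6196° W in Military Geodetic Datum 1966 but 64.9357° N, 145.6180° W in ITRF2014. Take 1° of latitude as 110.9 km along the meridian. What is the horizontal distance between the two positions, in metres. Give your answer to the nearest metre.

Δφ = 64.9357° − 64.9327° = +0.0030°; Δλ = -145.6180° − -145.6196° = +0.0016°.
ΔN = Δφ × 110900 = 332.7 m; ΔE = Δλ × 110900 × cos(64.9327°) = +0.0016 × 110900 × 0.423683 = 75.2 m.
Distance = √(ΔE² + ΔN²) = √(75.2² + 332.7²) = 341.1 m.

341 m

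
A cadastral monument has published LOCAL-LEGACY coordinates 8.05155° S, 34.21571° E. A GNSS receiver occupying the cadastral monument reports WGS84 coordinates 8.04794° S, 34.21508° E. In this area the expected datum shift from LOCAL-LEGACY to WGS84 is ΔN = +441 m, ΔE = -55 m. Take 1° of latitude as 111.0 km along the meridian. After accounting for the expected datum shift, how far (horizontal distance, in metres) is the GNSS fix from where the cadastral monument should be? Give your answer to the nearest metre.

Observed coordinate differences: Δφ = +0.00361°, Δλ = -0.00063°.
Converting to metres (1° lat = 111000 m, cos φ = 0.990142): observed ΔN = 400.7 m, observed ΔE = -69.2 m.
Subtracting the expected shift leaves a residual of 400.7 − (441) = -40.3 m north and -69.2 − (-55) = -14.2 m east.
Residual distance = √((-40.3)² + (-14.2)²) = 42.7 m.

43 m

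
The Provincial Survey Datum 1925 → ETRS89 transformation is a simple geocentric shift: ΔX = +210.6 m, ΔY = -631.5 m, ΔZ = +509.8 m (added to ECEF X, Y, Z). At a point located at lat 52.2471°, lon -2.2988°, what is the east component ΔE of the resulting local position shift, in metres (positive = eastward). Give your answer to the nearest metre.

ΔE = -623 m

The local east axis at (φ, λ) is (−sin λ, cos λ, 0), so ΔE = −sin(-2.2988°)·210.6 + cos(-2.2988°)·(-631.5) = -622.54 m.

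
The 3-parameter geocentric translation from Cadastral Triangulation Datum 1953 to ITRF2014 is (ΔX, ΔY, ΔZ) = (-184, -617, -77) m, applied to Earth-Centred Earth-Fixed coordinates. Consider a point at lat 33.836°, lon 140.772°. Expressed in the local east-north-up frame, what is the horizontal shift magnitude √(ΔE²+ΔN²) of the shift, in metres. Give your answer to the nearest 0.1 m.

At φ = 33.836°, λ = 140.772°: sin φ = 0.556818, cos φ = 0.830635, sin λ = 0.632408, cos λ = -0.774636.
ΔE = −sin λ·ΔX + cos λ·ΔY = −(0.632408)·(-184) + (-0.774636)·(-617) = 594.31 m.
ΔN = −sin φ cos λ·ΔX − sin φ sin λ·ΔY + cos φ·ΔZ = −(0.556818)(-0.774636)(-184) − (0.556818)(0.632408)(-617) + (0.830635)(-77) = 73.94 m.
Horizontal magnitude = √(ΔE² + ΔN²) = √(594.31² + 73.94²) = 598.90 m.

598.9 m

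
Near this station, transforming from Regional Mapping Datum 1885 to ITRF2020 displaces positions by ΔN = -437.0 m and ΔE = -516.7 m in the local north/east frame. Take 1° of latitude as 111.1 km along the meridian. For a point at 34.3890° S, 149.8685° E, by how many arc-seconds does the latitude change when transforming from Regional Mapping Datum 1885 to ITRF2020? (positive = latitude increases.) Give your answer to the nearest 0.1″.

1° of latitude = 111.1 km, so Δφ = -437.0 / 111100 = -0.0039334° = -14.160″.

Δφ = -14.2″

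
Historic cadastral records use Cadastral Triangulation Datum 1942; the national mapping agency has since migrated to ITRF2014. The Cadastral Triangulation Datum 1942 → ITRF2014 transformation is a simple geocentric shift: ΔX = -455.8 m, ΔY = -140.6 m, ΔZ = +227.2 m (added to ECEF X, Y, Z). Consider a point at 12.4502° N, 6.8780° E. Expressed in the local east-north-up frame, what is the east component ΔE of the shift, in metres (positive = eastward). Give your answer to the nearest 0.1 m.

ΔE = -85.0 m

At φ = 12.4502°, λ = 6.8780°: sin φ = 0.215591, cos φ = 0.976484, sin λ = 0.119756, cos λ = 0.992803.
ΔE = −sin λ·ΔX + cos λ·ΔY = −(0.119756)·(-455.8) + (0.992803)·(-140.6) = -85.00 m.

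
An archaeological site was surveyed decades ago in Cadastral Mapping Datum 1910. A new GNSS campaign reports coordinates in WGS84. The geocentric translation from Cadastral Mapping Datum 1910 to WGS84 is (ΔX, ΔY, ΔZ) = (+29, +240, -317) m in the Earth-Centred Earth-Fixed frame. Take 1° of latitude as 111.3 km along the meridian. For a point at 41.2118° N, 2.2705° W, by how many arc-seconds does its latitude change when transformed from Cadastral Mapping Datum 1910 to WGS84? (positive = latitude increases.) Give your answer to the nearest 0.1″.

sin φ = 0.658844, cos φ = 0.752279, sin λ = -0.039617, cos λ = 0.999215.
North component: ΔN = −sin φ cos λ·ΔX − sin φ sin λ·ΔY + cos φ·ΔZ = −(0.658844)(0.999215)(29) − (0.658844)(-0.039617)(240) + (0.752279)(-317) = -251.30 m.
1° of latitude spans 111300 m, so Δφ = -251.30 / 111300 × 3600 = -8.128″.

Δφ = -8.1″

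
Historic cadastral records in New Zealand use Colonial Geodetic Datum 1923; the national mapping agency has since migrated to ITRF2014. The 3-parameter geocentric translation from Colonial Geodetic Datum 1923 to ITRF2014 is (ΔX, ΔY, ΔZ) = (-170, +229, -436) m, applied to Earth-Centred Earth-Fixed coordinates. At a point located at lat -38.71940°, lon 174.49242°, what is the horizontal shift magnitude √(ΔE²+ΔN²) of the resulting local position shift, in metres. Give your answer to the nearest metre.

At φ = -38.71940°, λ = 174.49242°: sin φ = -0.625507, cos φ = 0.780219, sin λ = 0.095977, cos λ = -0.995384.
ΔE = −sin λ·ΔX + cos λ·ΔY = −(0.095977)·(-170) + (-0.995384)·(229) = -211.63 m.
ΔN = −sin φ cos λ·ΔX − sin φ sin λ·ΔY + cos φ·ΔZ = −(-0.625507)(-0.995384)(-170) − (-0.625507)(0.095977)(229) + (0.780219)(-436) = -220.58 m.
Horizontal magnitude = √(ΔE² + ΔN²) = √((-211.63)² + (-220.58)²) = 305.68 m.

306 m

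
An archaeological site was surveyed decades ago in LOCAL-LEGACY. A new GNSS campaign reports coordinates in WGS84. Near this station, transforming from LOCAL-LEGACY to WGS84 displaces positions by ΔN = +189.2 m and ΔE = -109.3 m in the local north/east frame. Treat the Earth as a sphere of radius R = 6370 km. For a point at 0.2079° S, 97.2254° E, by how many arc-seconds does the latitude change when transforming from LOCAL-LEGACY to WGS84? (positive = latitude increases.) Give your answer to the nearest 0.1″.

On a sphere of radius R, 1 rad of latitude = R, so Δφ = ΔN / R = 189.2 / 6370000 = 2.9702e-05 rad = 6.126″.

Δφ = 6.1″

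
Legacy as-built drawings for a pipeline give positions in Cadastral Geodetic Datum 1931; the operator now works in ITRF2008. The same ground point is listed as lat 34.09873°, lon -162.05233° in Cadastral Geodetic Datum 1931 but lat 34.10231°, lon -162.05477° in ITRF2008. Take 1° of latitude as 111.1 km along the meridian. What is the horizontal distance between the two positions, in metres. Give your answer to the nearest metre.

457 m

Δφ = 34.10231° − 34.09873° = +0.00358°; Δλ = -162.05477° − -162.05233° = -0.00244°.
ΔN = Δφ × 111100 = 397.7 m; ΔE = Δλ × 111100 × cos(34.09873°) = -0.00244 × 111100 × 0.828073 = -224.5 m.
Distance = √(ΔE² + ΔN²) = √((-224.5)² + 397.7²) = 456.7 m.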